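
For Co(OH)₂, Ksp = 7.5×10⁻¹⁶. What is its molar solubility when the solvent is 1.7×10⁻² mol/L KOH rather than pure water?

2.6×10⁻¹² M

Co(OH)₂(s) ⇌ Co²⁺(aq) + 2 OH⁻(aq)
With OH⁻ already at 1.7×10⁻² mol/L and s small, take [OH⁻] ≈ 1.7×10⁻² mol/L and [Co²⁺] = s.
Ksp = [Co²⁺][OH⁻]^2 = s(1.7×10⁻²)^2
s = 7.5×10⁻¹⁶ / (1.7×10⁻²)^2 = 2.6×10⁻¹²
s = 2.6×10⁻¹² mol/L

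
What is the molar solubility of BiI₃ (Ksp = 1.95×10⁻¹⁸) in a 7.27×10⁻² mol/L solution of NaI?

BiI₃(s) ⇌ Bi³⁺(aq) + 3 I⁻(aq)
With I⁻ already at 7.27×10⁻² mol/L and s small, take [I⁻] ≈ 7.27×10⁻² mol/L and [Bi³⁺] = s.
Ksp = [Bi³⁺][I⁻]^3 = s(7.27×10⁻²)^3
s = 1.95×10⁻¹⁸ / (7.27×10⁻²)^3 = 5.07×10⁻¹⁵
s = 5.07×10⁻¹⁵ mol/L

5.07×10⁻¹⁵ M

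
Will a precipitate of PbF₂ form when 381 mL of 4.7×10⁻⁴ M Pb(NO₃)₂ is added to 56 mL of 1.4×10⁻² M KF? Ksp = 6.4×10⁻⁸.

After mixing, V = 381 mL + 56 mL = 437 mL.
[Pb²⁺] = (4.7×10⁻⁴)(381)/437 = 4.1×10⁻⁴ M
[F⁻] = (1.4×10⁻²)(56)/437 = 1.8×10⁻³ M
Q = [Pb²⁺][F⁻]^2 = 1.3×10⁻⁹
Q = 1.3×10⁻⁹ < Ksp = 6.4×10⁻⁸, so the solution is unsaturated and no precipitate forms.

No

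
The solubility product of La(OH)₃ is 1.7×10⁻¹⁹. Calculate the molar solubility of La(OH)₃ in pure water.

La(OH)₃(s) ⇌ La³⁺(aq) + 3 OH⁻(aq)
For each mole of La(OH)₃ that dissolves per liter, [La³⁺] = s and [OH⁻] = 3s; let s denote this solubility.
Ksp = [La³⁺][OH⁻]^3 = s · (3s)^3 = 27s^4
27s^4 = 1.7×10⁻¹⁹  ⇒  s^4 = 6.3×10⁻²¹
s = 8.9×10⁻⁶ mol L⁻¹

8.9×10⁻⁶ M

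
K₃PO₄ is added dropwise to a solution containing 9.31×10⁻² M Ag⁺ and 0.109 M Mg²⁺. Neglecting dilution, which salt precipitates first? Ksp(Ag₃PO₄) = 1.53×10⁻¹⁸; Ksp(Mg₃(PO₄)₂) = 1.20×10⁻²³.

Ag₃PO₄

Precipitation of each salt begins when its ion product equals Ksp.
For Ag₃PO₄: [PO₄³⁻] = (Ksp/[Ag⁺]^3) = 1.90×10⁻¹⁵ M
For Mg₃(PO₄)₂: [PO₄³⁻] = (Ksp/[Mg²⁺]^3)^(1/2) = 9.63×10⁻¹¹ M
The smaller threshold [PO₄³⁻] is reached first, so Ag₃PO₄ precipitates first.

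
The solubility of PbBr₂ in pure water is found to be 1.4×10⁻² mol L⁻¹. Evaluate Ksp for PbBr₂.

PbBr₂(s) ⇌ Pb²⁺(aq) + 2 Br⁻(aq)
Call the molar solubility s, so that [Pb²⁺] = s and [Br⁻] = 2s.
Ksp = [Pb²⁺][Br⁻]^2 = s · (2s)^2 = 4s^3
Ksp = 4 × (1.4×10⁻²)^3 = 1.1×10⁻⁵

Ksp = 1.1×10⁻⁵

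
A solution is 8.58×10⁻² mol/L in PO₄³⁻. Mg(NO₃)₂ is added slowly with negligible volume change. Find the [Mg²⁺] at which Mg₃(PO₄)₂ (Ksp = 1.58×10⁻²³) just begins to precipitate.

1.29×10⁻⁷ M

Precipitation of each salt begins when its ion product equals Ksp.
Mg₃(PO₄)₂(s) ⇌ 3 Mg²⁺(aq) + 2 PO₄³⁻(aq)
Ksp = [Mg²⁺]^3[PO₄³⁻]^2 = [Mg²⁺]^3(8.58×10⁻²)^2
[Mg²⁺]^3 = 1.58×10⁻²³ / (8.58×10⁻²)^2 = 2.15×10⁻²¹
[Mg²⁺] = 1.29×10⁻⁷ mol/L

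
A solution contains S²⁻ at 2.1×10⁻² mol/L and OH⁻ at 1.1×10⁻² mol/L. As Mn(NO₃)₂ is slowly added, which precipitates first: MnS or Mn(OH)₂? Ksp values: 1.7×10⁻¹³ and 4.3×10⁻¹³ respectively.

MnS

Each salt precipitates once Q = Ksp for that salt.
For MnS: [Mn²⁺] = (Ksp/[S²⁻]) = 8.1×10⁻¹² mol/L
For Mn(OH)₂: [Mn²⁺] = (Ksp/[OH⁻]^2) = 3.6×10⁻⁹ mol/L
The smaller threshold [Mn²⁺] is reached first, so MnS precipitates first.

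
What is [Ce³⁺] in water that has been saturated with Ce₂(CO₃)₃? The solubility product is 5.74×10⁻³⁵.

Ce₂(CO₃)₃(s) ⇌ 2 Ce³⁺(aq) + 3 CO₃²⁻(aq)
With molar solubility s: [Ce³⁺] = 2s, [CO₃²⁻] = 3s.
Ksp = [Ce³⁺]^2[CO₃²⁻]^3 = (2s)^2 · (3s)^3 = 108s^5 = 5.74×10⁻³⁵
s = 5.56×10⁻⁸ M
[Ce³⁺] = 2s = 1.11×10⁻⁷ M

1.11×10⁻⁷ M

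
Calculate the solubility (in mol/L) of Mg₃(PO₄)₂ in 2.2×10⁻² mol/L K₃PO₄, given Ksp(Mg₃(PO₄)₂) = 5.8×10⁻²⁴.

7.6×10⁻⁸ M

Mg₃(PO₄)₂(s) ⇌ 3 Mg²⁺(aq) + 2 PO₄³⁻(aq)
With PO₄³⁻ already at 2.2×10⁻² mol/L and s small, take [PO₄³⁻] ≈ 2.2×10⁻² mol/L and [Mg²⁺] = 3s.
Ksp = [Mg²⁺]^3[PO₄³⁻]^2 = (3s)^3(2.2×10⁻²)^2
(3s)^3 = 5.8×10⁻²⁴ / (2.2×10⁻²)^2 = 1.2×10⁻²⁰
s = 7.6×10⁻⁸ mol/L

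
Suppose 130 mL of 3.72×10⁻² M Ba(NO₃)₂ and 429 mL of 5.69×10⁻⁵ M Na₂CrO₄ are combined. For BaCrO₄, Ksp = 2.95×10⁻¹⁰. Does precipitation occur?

Yes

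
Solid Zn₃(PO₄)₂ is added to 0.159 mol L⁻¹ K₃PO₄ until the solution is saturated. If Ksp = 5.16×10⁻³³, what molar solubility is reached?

Zn₃(PO₄)₂(s) ⇌ 3 Zn²⁺(aq) + 2 PO₄³⁻(aq)
PO₄³⁻ is already present at 0.159 mol L⁻¹. If s mol/L of Zn₃(PO₄)₂ dissolves, [Zn²⁺] = 3s while [PO₄³⁻] ≈ 0.159 mol L⁻¹.
Ksp = [Zn²⁺]^3[PO₄³⁻]^2 = (3s)^3(0.159)^2
(3s)^3 = 5.16×10⁻³³ / (0.159)^2 = 2.04×10⁻³¹
s = 1.96×10⁻¹¹ mol L⁻¹

1.96×10⁻¹¹ M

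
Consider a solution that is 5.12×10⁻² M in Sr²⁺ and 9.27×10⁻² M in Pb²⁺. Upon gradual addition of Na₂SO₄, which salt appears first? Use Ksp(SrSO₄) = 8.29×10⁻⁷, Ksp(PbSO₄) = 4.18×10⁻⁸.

PbSO₄

The threshold for precipitation is Q = Ksp.
For SrSO₄: [SO₄²⁻] = (Ksp/[Sr²⁺]) = 1.62×10⁻⁵ M
For PbSO₄: [SO₄²⁻] = (Ksp/[Pb²⁺]) = 4.51×10⁻⁷ M
PbSO₄ requires the lower [SO₄²⁻], so it precipitates first.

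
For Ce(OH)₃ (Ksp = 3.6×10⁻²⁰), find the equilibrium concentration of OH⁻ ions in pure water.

Ce(OH)₃(s) ⇌ Ce³⁺(aq) + 3 OH⁻(aq)
Call the molar solubility s, so that [Ce³⁺] = s and [OH⁻] = 3s.
Ksp = [Ce³⁺][OH⁻]^3 = s · (3s)^3 = 27s^4 = 3.6×10⁻²⁰
s = 6.0×10⁻⁶ M
[OH⁻] = 3s = 1.8×10⁻⁵ M

1.8×10⁻⁵ M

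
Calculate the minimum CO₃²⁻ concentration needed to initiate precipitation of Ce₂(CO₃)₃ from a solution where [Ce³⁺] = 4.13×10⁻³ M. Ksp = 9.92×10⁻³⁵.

1.80×10⁻¹⁰ M

Each salt precipitates once Q = Ksp for that salt.
Ce₂(CO₃)₃(s) ⇌ 2 Ce³⁺(aq) + 3 CO₃²⁻(aq)
Ksp = [Ce³⁺]^2[CO₃²⁻]^3 = [CO₃²⁻]^3(4.13×10⁻³)^2
[CO₃²⁻]^3 = 9.92×10⁻³⁵ / (4.13×10⁻³)^2 = 5.82×10⁻³⁰
[CO₃²⁻] = 1.80×10⁻¹⁰ M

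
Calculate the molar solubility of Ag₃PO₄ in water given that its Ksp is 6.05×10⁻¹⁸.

Ag₃PO₄(s) ⇌ 3 Ag⁺(aq) + PO₄³⁻(aq)
For each mole of Ag₃PO₄ that dissolves per liter, [Ag⁺] = 3s and [PO₄³⁻] = s; let s denote this solubility.
Ksp = [Ag⁺]^3[PO₄³⁻] = (3s)^3 · s = 27s^4
27s^4 = 6.05×10⁻¹⁸  ⇒  s^4 = 2.24×10⁻¹⁹
s = 2.18×10⁻⁵ mol/L

2.18×10⁻⁵ M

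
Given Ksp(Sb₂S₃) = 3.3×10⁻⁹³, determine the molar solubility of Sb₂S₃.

1.3×10⁻¹⁹ M

Sb₂S₃(s) ⇌ 2 Sb³⁺(aq) + 3 S²⁻(aq)
With molar solubility s: [Sb³⁺] = 2s, [S²⁻] = 3s.
Ksp = [Sb³⁺]^2[S²⁻]^3 = (2s)^2 · (3s)^3 = 108s^5
108s^5 = 3.3×10⁻⁹³  ⇒  s^5 = 3.1×10⁻⁹⁵
s = (3.1×10⁻⁹⁵)^(1/5) = 1.3×10⁻¹⁹ M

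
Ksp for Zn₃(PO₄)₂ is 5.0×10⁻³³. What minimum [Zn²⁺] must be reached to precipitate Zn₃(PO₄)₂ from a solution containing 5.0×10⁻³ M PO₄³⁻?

5.8×10⁻¹⁰ M

Precipitation begins when Q = Ksp.
Zn₃(PO₄)₂(s) ⇌ 3 Zn²⁺(aq) + 2 PO₄³⁻(aq)
Ksp = [Zn²⁺]^3[PO₄³⁻]^2 = [Zn²⁺]^3(5.0×10⁻³)^2
[Zn²⁺]^3 = 5.0×10⁻³³ / (5.0×10⁻³)^2 = 2.0×10⁻²⁸
[Zn²⁺] = 5.8×10⁻¹⁰ M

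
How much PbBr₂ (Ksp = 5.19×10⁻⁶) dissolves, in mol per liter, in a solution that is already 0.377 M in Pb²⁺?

1.86×10⁻³ M

PbBr₂(s) ⇌ Pb²⁺(aq) + 2 Br⁻(aq)
With Pb²⁺ already at 0.377 M and s small, take [Pb²⁺] ≈ 0.377 M and [Br⁻] = 2s.
Ksp = [Pb²⁺][Br⁻]^2 = (0.377)(2s)^2
(2s)^2 = 5.19×10⁻⁶ / (0.377) = 1.38×10⁻⁵
s = 1.86×10⁻³ M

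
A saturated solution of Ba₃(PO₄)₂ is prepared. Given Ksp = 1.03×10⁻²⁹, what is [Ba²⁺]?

Ba₃(PO₄)₂(s) ⇌ 3 Ba²⁺(aq) + 2 PO₄³⁻(aq)
With molar solubility s: [Ba²⁺] = 3s, [PO₄³⁻] = 2s.
Ksp = [Ba²⁺]^3[PO₄³⁻]^2 = (3s)^3 · (2s)^2 = 108s^5 = 1.03×10⁻²⁹
s = 6.25×10⁻⁷ mol/L
[Ba²⁺] = 3s = 1.88×10⁻⁶ mol/L

1.88×10⁻⁶ M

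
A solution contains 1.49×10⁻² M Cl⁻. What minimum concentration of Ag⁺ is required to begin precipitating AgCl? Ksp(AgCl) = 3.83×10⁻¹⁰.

A salt starts to precipitate once the ion product Q reaches its Ksp.
AgCl(s) ⇌ Ag⁺(aq) + Cl⁻(aq)
Ksp = [Ag⁺][Cl⁻] = [Ag⁺](1.49×10⁻²)
[Ag⁺] = 3.83×10⁻¹⁰ / (1.49×10⁻²) = 2.57×10⁻⁸
[Ag⁺] = 2.57×10⁻⁸ M

2.57×10⁻⁸ M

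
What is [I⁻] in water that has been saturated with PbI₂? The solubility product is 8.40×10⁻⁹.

2.56×10⁻³ M

PbI₂(s) ⇌ Pb²⁺(aq) + 2 I⁻(aq)
If s mol/L of PbI₂ dissolves, [Pb²⁺] = s and [I⁻] = 2s.
Ksp = [Pb²⁺][I⁻]^2 = s · (2s)^2 = 4s^3 = 8.40×10⁻⁹
s = 1.28×10⁻³ mol/L
[I⁻] = 2s = 2.56×10⁻³ mol/L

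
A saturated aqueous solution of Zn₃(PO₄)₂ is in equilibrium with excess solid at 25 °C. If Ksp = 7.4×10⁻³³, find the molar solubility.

Zn₃(PO₄)₂(s) ⇌ 3 Zn²⁺(aq) + 2 PO₄³⁻(aq)
If s mol/L of Zn₃(PO₄)₂ dissolves, [Zn²⁺] = 3s and [PO₄³⁻] = 2s.
Ksp = [Zn²⁺]^3[PO₄³⁻]^2 = (3s)^3 · (2s)^2 = 108s^5
108s^5 = 7.4×10⁻³³  ⇒  s^5 = 6.9×10⁻³⁵
s = (6.9×10⁻³⁵)^(1/5) = 1.5×10⁻⁷ mol/L

1.5×10⁻⁷ M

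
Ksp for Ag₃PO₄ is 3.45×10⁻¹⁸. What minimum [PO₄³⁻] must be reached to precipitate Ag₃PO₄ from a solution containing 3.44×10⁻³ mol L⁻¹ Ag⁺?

Precipitation of each salt begins when its ion product equals Ksp.
Ag₃PO₄(s) ⇌ 3 Ag⁺(aq) + PO₄³⁻(aq)
Ksp = [Ag⁺]^3[PO₄³⁻] = [PO₄³⁻](3.44×10⁻³)^3
[PO₄³⁻] = 3.45×10⁻¹⁸ / (3.44×10⁻³)^3 = 8.48×10⁻¹¹
[PO₄³⁻] = 8.48×10⁻¹¹ mol L⁻¹

8.48×10⁻¹¹ M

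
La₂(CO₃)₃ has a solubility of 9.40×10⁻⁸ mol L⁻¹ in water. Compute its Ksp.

Ksp = 7.93×10⁻³⁴

La₂(CO₃)₃(s) ⇌ 2 La³⁺(aq) + 3 CO₃²⁻(aq)
Let s be the molar solubility. Then [La³⁺] = 2s and [CO₃²⁻] = 3s.
Ksp = [La³⁺]^2[CO₃²⁻]^3 = (2s)^2 · (3s)^3 = 108s^5
Ksp = 108 × (9.40×10⁻⁸)^5 = 7.93×10⁻³⁴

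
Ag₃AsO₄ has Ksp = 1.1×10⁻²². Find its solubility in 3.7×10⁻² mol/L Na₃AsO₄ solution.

Ag₃AsO₄(s) ⇌ 3 Ag⁺(aq) + AsO₄³⁻(aq)
The solution already contains AsO₄³⁻ at 3.7×10⁻² mol/L. Let s be the molar solubility of Ag₃AsO₄.
[AsO₄³⁻] ≈ 3.7×10⁻² mol/L (common ion dominates); [Ag⁺] = 3s.
Ksp = [Ag⁺]^3[AsO₄³⁻] = (3s)^3(3.7×10⁻²)
(3s)^3 = 1.1×10⁻²² / (3.7×10⁻²) = 3.0×10⁻²¹
s = 4.8×10⁻⁸ mol/L

4.8×10⁻⁸ M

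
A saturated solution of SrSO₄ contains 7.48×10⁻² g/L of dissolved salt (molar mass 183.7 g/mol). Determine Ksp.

Convert to molarity: s = 7.48×10⁻² / 183.7 = 4.0719×10⁻⁴ mol/L
SrSO₄(s) ⇌ Sr²⁺(aq) + SO₄²⁻(aq)
If s mol/L of SrSO₄ dissolves, [Sr²⁺] = s and [SO₄²⁻] = s.
Ksp = [Sr²⁺][SO₄²⁻] = s · s = s^2
Ksp = (4.0719×10⁻⁴)^2 = 1.66×10⁻⁷

Ksp = 1.66×10⁻⁷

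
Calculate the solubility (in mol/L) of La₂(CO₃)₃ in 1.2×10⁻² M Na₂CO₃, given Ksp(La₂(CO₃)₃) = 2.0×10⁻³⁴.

La₂(CO₃)₃(s) ⇌ 2 La³⁺(aq) + 3 CO₃²⁻(aq)
CO₃²⁻ is already present at 1.2×10⁻² M. If s mol/L of La₂(CO₃)₃ dissolves, [La³⁺] = 2s while [CO₃²⁻] ≈ 1.2×10⁻² M.
Ksp = [La³⁺]^2[CO₃²⁻]^3 = (2s)^2(1.2×10⁻²)^3
(2s)^2 = 2.0×10⁻³⁴ / (1.2×10⁻²)^3 = 1.2×10⁻²⁸
s = 5.4×10⁻¹⁵ M

5.4×10⁻¹⁵ M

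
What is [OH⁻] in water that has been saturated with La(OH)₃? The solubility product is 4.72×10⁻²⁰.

La(OH)₃(s) ⇌ La³⁺(aq) + 3 OH⁻(aq)
If s mol/L of La(OH)₃ dissolves, [La³⁺] = s and [OH⁻] = 3s.
Ksp = [La³⁺][OH⁻]^3 = s · (3s)^3 = 27s^4 = 4.72×10⁻²⁰
s = 6.47×10⁻⁶ mol/L
[OH⁻] = 3s = 1.94×10⁻⁵ mol/L

1.94×10⁻⁵ M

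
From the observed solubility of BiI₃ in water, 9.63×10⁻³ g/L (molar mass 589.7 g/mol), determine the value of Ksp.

Convert to molarity: s = 9.63×10⁻³ / 589.7 = 1.6330×10⁻⁵ mol/L
BiI₃(s) ⇌ Bi³⁺(aq) + 3 I⁻(aq)
Let s be the molar solubility. Then [Bi³⁺] = s and [I⁻] = 3s.
Ksp = [Bi³⁺][I⁻]^3 = s · (3s)^3 = 27s^4
Ksp = 27 × (1.6330×10⁻⁵)^4 = 1.92×10⁻¹⁸

Ksp = 1.92×10⁻¹⁸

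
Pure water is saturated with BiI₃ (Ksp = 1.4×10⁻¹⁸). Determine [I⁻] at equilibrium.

BiI₃(s) ⇌ Bi³⁺(aq) + 3 I⁻(aq)
If s mol/L of BiI₃ dissolves, [Bi³⁺] = s and [I⁻] = 3s.
Ksp = [Bi³⁺][I⁻]^3 = s · (3s)^3 = 27s^4 = 1.4×10⁻¹⁸
s = 1.5×10⁻⁵ mol/L
[I⁻] = 3s = 4.5×10⁻⁵ mol/L

4.5×10⁻⁵ M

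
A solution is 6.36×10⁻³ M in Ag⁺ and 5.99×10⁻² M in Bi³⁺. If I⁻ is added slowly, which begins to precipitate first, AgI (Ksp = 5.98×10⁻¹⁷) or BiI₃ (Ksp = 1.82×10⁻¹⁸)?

The threshold for precipitation is Q = Ksp.
For AgI: [I⁻] = (Ksp/[Ag⁺]) = 9.40×10⁻¹⁵ M
For BiI₃: [I⁻] = (Ksp/[Bi³⁺])^(1/3) = 3.12×10⁻⁶ M
The smaller threshold [I⁻] is reached first, so AgI precipitates first.

AgI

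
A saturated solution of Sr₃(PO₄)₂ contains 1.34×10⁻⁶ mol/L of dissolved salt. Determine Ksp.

Ksp = 4.67×10⁻²⁸

Sr₃(PO₄)₂(s) ⇌ 3 Sr²⁺(aq) + 2 PO₄³⁻(aq)
If s mol/L of Sr₃(PO₄)₂ dissolves, [Sr²⁺] = 3s and [PO₄³⁻] = 2s.
Ksp = [Sr²⁺]^3[PO₄³⁻]^2 = (3s)^3 · (2s)^2 = 108s^5
Ksp = 108 × (1.34×10⁻⁶)^5 = 4.67×10⁻²⁸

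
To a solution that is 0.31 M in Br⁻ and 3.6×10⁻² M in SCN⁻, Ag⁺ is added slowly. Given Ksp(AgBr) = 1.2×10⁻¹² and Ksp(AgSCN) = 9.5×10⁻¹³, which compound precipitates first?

AgBr

The threshold for precipitation is Q = Ksp.
For AgBr: [Ag⁺] = (Ksp/[Br⁻]) = 3.9×10⁻¹² M
For AgSCN: [Ag⁺] = (Ksp/[SCN⁻]) = 2.6×10⁻¹¹ M
Since AgBr needs less Ag⁺ to reach saturation, it precipitates first.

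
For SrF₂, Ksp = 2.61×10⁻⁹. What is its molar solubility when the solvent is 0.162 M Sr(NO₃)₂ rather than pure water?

SrF₂(s) ⇌ Sr²⁺(aq) + 2 F⁻(aq)
Let s be the solubility of SrF₂ here. The common ion gives [Sr²⁺] ≈ 0.162 M, and [F⁻] = 2s.
Ksp = [Sr²⁺][F⁻]^2 = (0.162)(2s)^2
(2s)^2 = 2.61×10⁻⁹ / (0.162) = 1.61×10⁻⁸
s = 6.35×10⁻⁵ M

6.35×10⁻⁵ M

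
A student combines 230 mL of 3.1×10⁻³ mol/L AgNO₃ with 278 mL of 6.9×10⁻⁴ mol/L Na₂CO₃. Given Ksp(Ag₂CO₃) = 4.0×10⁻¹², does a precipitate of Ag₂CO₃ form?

The combined volume is 508 mL.
[Ag⁺] = (3.1×10⁻³)(230)/508 = 1.4×10⁻³ mol/L
[CO₃²⁻] = (6.9×10⁻⁴)(278)/508 = 3.8×10⁻⁴ mol/L
Q = [Ag⁺]^2[CO₃²⁻] = 7.4×10⁻¹⁰
Because Q > Ksp (7.4×10⁻¹⁰ vs 4.0×10⁻¹²), a precipitate of Ag₂CO₃ forms.

Yes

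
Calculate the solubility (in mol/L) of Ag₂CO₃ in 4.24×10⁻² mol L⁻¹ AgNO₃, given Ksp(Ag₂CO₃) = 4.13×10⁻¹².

2.30×10⁻⁹ M

Ag₂CO₃(s) ⇌ 2 Ag⁺(aq) + CO₃²⁻(aq)
With Ag⁺ already at 4.24×10⁻² mol L⁻¹ and s small, take [Ag⁺] ≈ 4.24×10⁻² mol L⁻¹ and [CO₃²⁻] = s.
Ksp = [Ag⁺]^2[CO₃²⁻] = (4.24×10⁻²)^2s
s = 4.13×10⁻¹² / (4.24×10⁻²)^2 = 2.30×10⁻⁹
s = 2.30×10⁻⁹ mol L⁻¹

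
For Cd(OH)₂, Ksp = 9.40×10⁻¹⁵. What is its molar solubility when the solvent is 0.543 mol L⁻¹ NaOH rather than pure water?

Cd(OH)₂(s) ⇌ Cd²⁺(aq) + 2 OH⁻(aq)
With OH⁻ already at 0.543 mol L⁻¹ and s small, take [OH⁻] ≈ 0.543 mol L⁻¹ and [Cd²⁺] = s.
Ksp = [Cd²⁺][OH⁻]^2 = s(0.543)^2
s = 9.40×10⁻¹⁵ / (0.543)^2 = 3.19×10⁻¹⁴
s = 3.19×10⁻¹⁴ mol L⁻¹

3.19×10⁻¹⁴ M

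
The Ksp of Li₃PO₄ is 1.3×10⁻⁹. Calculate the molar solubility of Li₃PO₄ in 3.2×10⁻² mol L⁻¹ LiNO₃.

4.0×10⁻⁵ M

Li₃PO₄(s) ⇌ 3 Li⁺(aq) + PO₄³⁻(aq)
The solution already contains Li⁺ at 3.2×10⁻² mol L⁻¹. Let s be the molar solubility of Li₃PO₄.
[Li⁺] ≈ 3.2×10⁻² mol L⁻¹ (common ion dominates); [PO₄³⁻] = s.
Ksp = [Li⁺]^3[PO₄³⁻] = (3.2×10⁻²)^3s
s = 1.3×10⁻⁹ / (3.2×10⁻²)^3 = 4.0×10⁻⁵
s = 4.0×10⁻⁵ mol L⁻¹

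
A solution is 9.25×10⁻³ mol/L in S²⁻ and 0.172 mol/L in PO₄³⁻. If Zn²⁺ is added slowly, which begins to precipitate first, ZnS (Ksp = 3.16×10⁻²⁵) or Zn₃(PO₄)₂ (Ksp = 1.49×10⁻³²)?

ZnS

Each salt precipitates once Q = Ksp for that salt.
For ZnS: [Zn²⁺] = (Ksp/[S²⁻]) = 3.42×10⁻²³ mol/L
For Zn₃(PO₄)₂: [Zn²⁺] = (Ksp/[PO₄³⁻]^2)^(1/3) = 7.96×10⁻¹¹ mol/L
ZnS requires the lower [Zn²⁺], so it precipitates first.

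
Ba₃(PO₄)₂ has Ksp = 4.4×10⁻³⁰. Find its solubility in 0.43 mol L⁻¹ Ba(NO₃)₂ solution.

3.7×10⁻¹⁵ M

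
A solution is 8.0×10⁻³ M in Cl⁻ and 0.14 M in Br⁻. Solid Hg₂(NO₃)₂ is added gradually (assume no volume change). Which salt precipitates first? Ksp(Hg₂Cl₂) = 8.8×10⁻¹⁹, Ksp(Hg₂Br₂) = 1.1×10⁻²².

Precipitation of each salt begins when its ion product equals Ksp.
For Hg₂Cl₂: [Hg₂²⁺] = (Ksp/[Cl⁻]^2) = 1.4×10⁻¹⁴ M
For Hg₂Br₂: [Hg₂²⁺] = (Ksp/[Br⁻]^2) = 5.6×10⁻²¹ M
Since Hg₂Br₂ needs less Hg₂²⁺ to reach saturation, it precipitates first.

Hg₂Br₂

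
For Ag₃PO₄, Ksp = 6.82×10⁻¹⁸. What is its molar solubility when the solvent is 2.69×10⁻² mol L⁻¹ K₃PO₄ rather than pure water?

Ag₃PO₄(s) ⇌ 3 Ag⁺(aq) + PO₄³⁻(aq)
With PO₄³⁻ already at 2.69×10⁻² mol L⁻¹ and s small, take [PO₄³⁻] ≈ 2.69×10⁻² mol L⁻¹ and [Ag⁺] = 3s.
Ksp = [Ag⁺]^3[PO₄³⁻] = (3s)^3(2.69×10⁻²)
(3s)^3 = 6.82×10⁻¹⁸ / (2.69×10⁻²) = 2.54×10⁻¹⁶
s = 2.11×10⁻⁶ mol L⁻¹

2.11×10⁻⁶ M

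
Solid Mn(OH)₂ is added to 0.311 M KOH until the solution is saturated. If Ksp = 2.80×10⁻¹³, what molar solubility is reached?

Mn(OH)₂(s) ⇌ Mn²⁺(aq) + 2 OH⁻(aq)
The solution already contains OH⁻ at 0.311 M. Let s be the molar solubility of Mn(OH)₂.
[OH⁻] ≈ 0.311 M (common ion dominates); [Mn²⁺] = s.
Ksp = [Mn²⁺][OH⁻]^2 = s(0.311)^2
s = 2.80×10⁻¹³ / (0.311)^2 = 2.89×10⁻¹²
s = 2.89×10⁻¹² M

2.89×10⁻¹² M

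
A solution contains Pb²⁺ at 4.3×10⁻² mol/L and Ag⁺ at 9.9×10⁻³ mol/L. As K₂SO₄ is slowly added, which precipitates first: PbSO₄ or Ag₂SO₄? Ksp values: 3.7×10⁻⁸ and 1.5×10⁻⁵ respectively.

PbSO₄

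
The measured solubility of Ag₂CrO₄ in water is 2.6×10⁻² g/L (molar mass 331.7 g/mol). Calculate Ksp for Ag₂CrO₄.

s = (2.6×10⁻² g L⁻¹)/(331.7 g mol⁻¹) = 7.838×10⁻⁵ M
Ag₂CrO₄(s) ⇌ 2 Ag⁺(aq) + CrO₄²⁻(aq)
If s mol/L of Ag₂CrO₄ dissolves, [Ag⁺] = 2s and [CrO₄²⁻] = s.
Ksp = [Ag⁺]^2[CrO₄²⁻] = (2s)^2 · s = 4s^3
Ksp = 4 × (7.838×10⁻⁵)^3 = 1.9×10⁻¹²

Ksp = 1.9×10⁻¹²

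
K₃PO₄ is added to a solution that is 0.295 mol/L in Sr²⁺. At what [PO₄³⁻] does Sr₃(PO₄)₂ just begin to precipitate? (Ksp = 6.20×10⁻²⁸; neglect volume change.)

1.55×10⁻¹³ M

The threshold for precipitation is Q = Ksp.
Sr₃(PO₄)₂(s) ⇌ 3 Sr²⁺(aq) + 2 PO₄³⁻(aq)
Ksp = [Sr²⁺]^3[PO₄³⁻]^2 = [PO₄³⁻]^2(0.295)^3
[PO₄³⁻]^2 = 6.20×10⁻²⁸ / (0.295)^3 = 2.42×10⁻²⁶
[PO₄³⁻] = 1.55×10⁻¹³ mol/L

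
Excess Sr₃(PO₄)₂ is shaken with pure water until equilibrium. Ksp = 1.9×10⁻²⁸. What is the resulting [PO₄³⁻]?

2.2×10⁻⁶ M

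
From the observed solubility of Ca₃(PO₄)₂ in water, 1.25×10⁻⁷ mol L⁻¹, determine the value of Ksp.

Ksp = 3.30×10⁻³³

Ca₃(PO₄)₂(s) ⇌ 3 Ca²⁺(aq) + 2 PO₄³⁻(aq)
Let s be the molar solubility. Then [Ca²⁺] = 3s and [PO₄³⁻] = 2s.
Ksp = [Ca²⁺]^3[PO₄³⁻]^2 = (3s)^3 · (2s)^2 = 108s^5
Ksp = 108 × (1.25×10⁻⁷)^5 = 3.30×10⁻³³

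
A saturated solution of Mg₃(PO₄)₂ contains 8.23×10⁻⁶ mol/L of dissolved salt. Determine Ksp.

Ksp = 4.08×10⁻²⁴

Mg₃(PO₄)₂(s) ⇌ 3 Mg²⁺(aq) + 2 PO₄³⁻(aq)
If s mol/L of Mg₃(PO₄)₂ dissolves, [Mg²⁺] = 3s and [PO₄³⁻] = 2s.
Ksp = [Mg²⁺]^3[PO₄³⁻]^2 = (3s)^3 · (2s)^2 = 108s^5
Ksp = 108 × (8.23×10⁻⁶)^5 = 4.08×10⁻²⁴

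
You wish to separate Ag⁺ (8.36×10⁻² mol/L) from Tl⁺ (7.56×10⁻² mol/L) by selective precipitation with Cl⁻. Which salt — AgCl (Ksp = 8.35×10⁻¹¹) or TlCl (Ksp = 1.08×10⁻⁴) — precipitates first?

AgCl

Precipitation begins when Q = Ksp.
For AgCl: [Cl⁻] = (Ksp/[Ag⁺]) = 9.99×10⁻¹⁰ mol/L
For TlCl: [Cl⁻] = (Ksp/[Tl⁺]) = 1.43×10⁻³ mol/L
Since AgCl needs less Cl⁻ to reach saturation, it precipitates first.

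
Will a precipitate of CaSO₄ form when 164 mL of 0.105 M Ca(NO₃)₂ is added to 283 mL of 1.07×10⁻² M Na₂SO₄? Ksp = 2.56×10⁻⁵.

After mixing, V = 164 mL + 283 mL = 447 mL.
[Ca²⁺] = (0.105)(164)/447 = 3.85×10⁻² M
[SO₄²⁻] = (1.07×10⁻²)(283)/447 = 6.77×10⁻³ M
Q = [Ca²⁺][SO₄²⁻] = 2.61×10⁻⁴
Q = 2.61×10⁻⁴ > Ksp = 2.56×10⁻⁵, so the solution is supersaturated and CaSO₄ precipitates.

Yes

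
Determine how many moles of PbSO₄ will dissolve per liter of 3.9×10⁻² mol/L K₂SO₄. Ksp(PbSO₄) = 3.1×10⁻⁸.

7.9×10⁻⁷ M

PbSO₄(s) ⇌ Pb²⁺(aq) + SO₄²⁻(aq)
With SO₄²⁻ already at 3.9×10⁻² mol/L and s small, take [SO₄²⁻] ≈ 3.9×10⁻² mol/L and [Pb²⁺] = s.
Ksp = [Pb²⁺][SO₄²⁻] = s(3.9×10⁻²)
s = 3.1×10⁻⁸ / (3.9×10⁻²) = 7.9×10⁻⁷
s = 7.9×10⁻⁷ mol/L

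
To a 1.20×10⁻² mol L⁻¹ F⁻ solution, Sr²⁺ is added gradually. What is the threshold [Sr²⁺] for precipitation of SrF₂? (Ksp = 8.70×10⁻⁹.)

6.04×10⁻⁵ M

The threshold for precipitation is Q = Ksp.
SrF₂(s) ⇌ Sr²⁺(aq) + 2 F⁻(aq)
Ksp = [Sr²⁺][F⁻]^2 = [Sr²⁺](1.20×10⁻²)^2
[Sr²⁺] = 8.70×10⁻⁹ / (1.20×10⁻²)^2 = 6.04×10⁻⁵
[Sr²⁺] = 6.04×10⁻⁵ mol L⁻¹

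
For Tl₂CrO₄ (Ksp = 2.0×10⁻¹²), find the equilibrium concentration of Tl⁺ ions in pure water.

1.6×10⁻⁴ M

Tl₂CrO₄(s) ⇌ 2 Tl⁺(aq) + CrO₄²⁻(aq)
Let s be the molar solubility. Then [Tl⁺] = 2s and [CrO₄²⁻] = s.
Ksp = [Tl⁺]^2[CrO₄²⁻] = (2s)^2 · s = 4s^3 = 2.0×10⁻¹²
s = 7.9×10⁻⁵ mol L⁻¹
[Tl⁺] = 2s = 1.6×10⁻⁴ mol L⁻¹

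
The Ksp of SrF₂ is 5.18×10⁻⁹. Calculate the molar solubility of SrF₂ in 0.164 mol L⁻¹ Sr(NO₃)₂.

8.89×10⁻⁵ M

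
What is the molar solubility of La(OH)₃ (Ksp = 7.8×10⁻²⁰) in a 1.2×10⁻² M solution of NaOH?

La(OH)₃(s) ⇌ La³⁺(aq) + 3 OH⁻(aq)
With OH⁻ already at 1.2×10⁻² M and s small, take [OH⁻] ≈ 1.2×10⁻² M and [La³⁺] = s.
Ksp = [La³⁺][OH⁻]^3 = s(1.2×10⁻²)^3
s = 7.8×10⁻²⁰ / (1.2×10⁻²)^3 = 4.5×10⁻¹⁴
s = 4.5×10⁻¹⁴ M

4.5×10⁻¹⁴ M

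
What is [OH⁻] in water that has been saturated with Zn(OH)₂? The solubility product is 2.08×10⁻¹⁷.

Zn(OH)₂(s) ⇌ Zn²⁺(aq) + 2 OH⁻(aq)
With molar solubility s: [Zn²⁺] = s, [OH⁻] = 2s.
Ksp = [Zn²⁺][OH⁻]^2 = s · (2s)^2 = 4s^3 = 2.08×10⁻¹⁷
s = 1.73×10⁻⁶ mol/L
[OH⁻] = 2s = 3.46×10⁻⁶ mol/L

3.46×10⁻⁶ M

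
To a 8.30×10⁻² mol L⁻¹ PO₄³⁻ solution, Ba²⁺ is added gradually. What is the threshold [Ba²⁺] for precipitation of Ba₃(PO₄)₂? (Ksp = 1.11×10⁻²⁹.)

Each salt precipitates once Q = Ksp for that salt.
Ba₃(PO₄)₂(s) ⇌ 3 Ba²⁺(aq) + 2 PO₄³⁻(aq)
Ksp = [Ba²⁺]^3[PO₄³⁻]^2 = [Ba²⁺]^3(8.30×10⁻²)^2
[Ba²⁺]^3 = 1.11×10⁻²⁹ / (8.30×10⁻²)^2 = 1.61×10⁻²⁷
[Ba²⁺] = 1.17×10⁻⁹ mol L⁻¹

1.17×10⁻⁹ M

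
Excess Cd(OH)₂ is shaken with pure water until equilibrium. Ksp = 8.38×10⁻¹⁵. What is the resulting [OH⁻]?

Cd(OH)₂(s) ⇌ Cd²⁺(aq) + 2 OH⁻(aq)
Call the molar solubility s, so that [Cd²⁺] = s and [OH⁻] = 2s.
Ksp = [Cd²⁺][OH⁻]^2 = s · (2s)^2 = 4s^3 = 8.38×10⁻¹⁵
s = 1.28×10⁻⁵ mol/L
[OH⁻] = 2s = 2.56×10⁻⁵ mol/L

2.56×10⁻⁵ M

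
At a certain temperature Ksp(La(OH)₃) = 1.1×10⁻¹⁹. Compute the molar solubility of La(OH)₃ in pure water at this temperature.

La(OH)₃(s) ⇌ La³⁺(aq) + 3 OH⁻(aq)
Call the molar solubility s, so that [La³⁺] = s and [OH⁻] = 3s.
Ksp = [La³⁺][OH⁻]^3 = s · (3s)^3 = 27s^4
27s^4 = 1.1×10⁻¹⁹  ⇒  s^4 = 4.1×10⁻²¹
s = 8.0×10⁻⁶ mol L⁻¹

8.0×10⁻⁶ M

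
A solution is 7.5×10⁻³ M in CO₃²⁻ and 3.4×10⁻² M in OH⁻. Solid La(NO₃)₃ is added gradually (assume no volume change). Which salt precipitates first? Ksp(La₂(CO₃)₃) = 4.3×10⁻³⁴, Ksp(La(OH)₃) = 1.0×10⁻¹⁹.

Precipitation of each salt begins when its ion product equals Ksp.
For La₂(CO₃)₃: [La³⁺] = (Ksp/[CO₃²⁻]^3)^(1/2) = 3.2×10⁻¹⁴ M
For La(OH)₃: [La³⁺] = (Ksp/[OH⁻]^3) = 2.5×10⁻¹⁵ M
The smaller threshold [La³⁺] is reached first, so La(OH)₃ precipitates first.

La(OH)₃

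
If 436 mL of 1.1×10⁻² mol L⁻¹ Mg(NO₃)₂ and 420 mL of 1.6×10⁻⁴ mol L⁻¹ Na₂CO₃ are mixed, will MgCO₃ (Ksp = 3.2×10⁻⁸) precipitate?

Yes

After mixing, V = 436 mL + 420 mL = 856 mL.
[Mg²⁺] = (1.1×10⁻²)(436)/856 = 5.6×10⁻³ mol L⁻¹
[CO₃²⁻] = (1.6×10⁻⁴)(420)/856 = 7.9×10⁻⁵ mol L⁻¹
Q = [Mg²⁺][CO₃²⁻] = 4.4×10⁻⁷
Because Q > Ksp (4.4×10⁻⁷ vs 3.2×10⁻⁸), a precipitate of MgCO₃ forms.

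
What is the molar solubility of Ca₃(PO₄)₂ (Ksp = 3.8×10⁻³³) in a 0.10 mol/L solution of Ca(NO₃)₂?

9.7×10⁻¹⁶ M

Ca₃(PO₄)₂(s) ⇌ 3 Ca²⁺(aq) + 2 PO₄³⁻(aq)
Let s be the solubility of Ca₃(PO₄)₂ here. The common ion gives [Ca²⁺] ≈ 0.10 mol/L, and [PO₄³⁻] = 2s.
Ksp = [Ca²⁺]^3[PO₄³⁻]^2 = (0.10)^3(2s)^2
(2s)^2 = 3.8×10⁻³³ / (0.10)^3 = 3.8×10⁻³⁰
s = 9.7×10⁻¹⁶ mol/L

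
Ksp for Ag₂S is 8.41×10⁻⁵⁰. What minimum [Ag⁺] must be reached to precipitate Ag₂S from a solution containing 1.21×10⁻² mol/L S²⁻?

Each salt precipitates once Q = Ksp for that salt.
Ag₂S(s) ⇌ 2 Ag⁺(aq) + S²⁻(aq)
Ksp = [Ag⁺]^2[S²⁻] = [Ag⁺]^2(1.21×10⁻²)
[Ag⁺]^2 = 8.41×10⁻⁵⁰ / (1.21×10⁻²) = 6.95×10⁻⁴⁸
[Ag⁺] = 2.64×10⁻²⁴ mol/L

2.64×10⁻²⁴ M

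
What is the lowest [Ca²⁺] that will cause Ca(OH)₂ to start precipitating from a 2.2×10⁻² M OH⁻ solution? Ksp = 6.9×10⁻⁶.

Precipitation begins when Q = Ksp.
Ca(OH)₂(s) ⇌ Ca²⁺(aq) + 2 OH⁻(aq)
Ksp = [Ca²⁺][OH⁻]^2 = [Ca²⁺](2.2×10⁻²)^2
[Ca²⁺] = 6.9×10⁻⁶ / (2.2×10⁻²)^2 = 1.4×10⁻²
[Ca²⁺] = 1.4×10⁻² M

1.4×10⁻² M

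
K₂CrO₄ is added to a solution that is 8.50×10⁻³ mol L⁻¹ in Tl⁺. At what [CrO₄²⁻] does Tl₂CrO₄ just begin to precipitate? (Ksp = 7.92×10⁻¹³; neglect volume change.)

Each salt precipitates once Q = Ksp for that salt.
Tl₂CrO₄(s) ⇌ 2 Tl⁺(aq) + CrO₄²⁻(aq)
Ksp = [Tl⁺]^2[CrO₄²⁻] = [CrO₄²⁻](8.50×10⁻³)^2
[CrO₄²⁻] = 7.92×10⁻¹³ / (8.50×10⁻³)^2 = 1.10×10⁻⁸
[CrO₄²⁻] = 1.10×10⁻⁸ mol L⁻¹

1.10×10⁻⁸ M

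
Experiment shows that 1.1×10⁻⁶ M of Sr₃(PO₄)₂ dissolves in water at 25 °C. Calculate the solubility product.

Ksp = 1.7×10⁻²⁸

Sr₃(PO₄)₂(s) ⇌ 3 Sr²⁺(aq) + 2 PO₄³⁻(aq)
If s mol/L of Sr₃(PO₄)₂ dissolves, [Sr²⁺] = 3s and [PO₄³⁻] = 2s.
Ksp = [Sr²⁺]^3[PO₄³⁻]^2 = (3s)^3 · (2s)^2 = 108s^5
Ksp = 108 × (1.1×10⁻⁶)^5 = 1.7×10⁻²⁸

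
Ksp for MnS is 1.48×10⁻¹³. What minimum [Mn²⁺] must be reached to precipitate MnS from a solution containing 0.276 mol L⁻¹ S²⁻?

A salt starts to precipitate once the ion product Q reaches its Ksp.
MnS(s) ⇌ Mn²⁺(aq) + S²⁻(aq)
Ksp = [Mn²⁺][S²⁻] = [Mn²⁺](0.276)
[Mn²⁺] = 1.48×10⁻¹³ / (0.276) = 5.36×10⁻¹³
[Mn²⁺] = 5.36×10⁻¹³ mol L⁻¹

5.36×10⁻¹³ M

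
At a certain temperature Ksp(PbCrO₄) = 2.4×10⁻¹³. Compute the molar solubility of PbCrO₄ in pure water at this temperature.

PbCrO₄(s) ⇌ Pb²⁺(aq) + CrO₄²⁻(aq)
Call the molar solubility s, so that [Pb²⁺] = s and [CrO₄²⁻] = s.
Ksp = [Pb²⁺][CrO₄²⁻] = s · s = s^2
s^2 = 2.4×10⁻¹³
Taking the 2nd root, s = 4.9×10⁻⁷ mol/L.

4.9×10⁻⁷ M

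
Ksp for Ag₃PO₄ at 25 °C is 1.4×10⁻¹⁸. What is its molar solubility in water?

Ag₃PO₄(s) ⇌ 3 Ag⁺(aq) + PO₄³⁻(aq)
Let s be the molar solubility. Then [Ag⁺] = 3s and [PO₄³⁻] = s.
Ksp = [Ag⁺]^3[PO₄³⁻] = (3s)^3 · s = 27s^4
27s^4 = 1.4×10⁻¹⁸  ⇒  s^4 = 5.2×10⁻²⁰
Taking the 4th root, s = 1.5×10⁻⁵ M.

1.5×10⁻⁵ M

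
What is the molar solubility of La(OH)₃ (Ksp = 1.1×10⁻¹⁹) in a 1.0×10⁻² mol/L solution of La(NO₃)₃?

La(OH)₃(s) ⇌ La³⁺(aq) + 3 OH⁻(aq)
The solution already contains La³⁺ at 1.0×10⁻² mol/L. Let s be the molar solubility of La(OH)₃.
[La³⁺] ≈ 1.0×10⁻² mol/L (common ion dominates); [OH⁻] = 3s.
Ksp = [La³⁺][OH⁻]^3 = (1.0×10⁻²)(3s)^3
(3s)^3 = 1.1×10⁻¹⁹ / (1.0×10⁻²) = 1.1×10⁻¹⁷
s = 7.4×10⁻⁷ mol/L

7.4×10⁻⁷ M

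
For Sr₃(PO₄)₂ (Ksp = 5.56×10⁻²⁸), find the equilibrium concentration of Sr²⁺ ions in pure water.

Sr₃(PO₄)₂(s) ⇌ 3 Sr²⁺(aq) + 2 PO₄³⁻(aq)
If s mol/L of Sr₃(PO₄)₂ dissolves, [Sr²⁺] = 3s and [PO₄³⁻] = 2s.
Ksp = [Sr²⁺]^3[PO₄³⁻]^2 = (3s)^3 · (2s)^2 = 108s^5 = 5.56×10⁻²⁸
s = 1.39×10⁻⁶ mol L⁻¹
[Sr²⁺] = 3s = 4.16×10⁻⁶ mol L⁻¹

4.16×10⁻⁶ M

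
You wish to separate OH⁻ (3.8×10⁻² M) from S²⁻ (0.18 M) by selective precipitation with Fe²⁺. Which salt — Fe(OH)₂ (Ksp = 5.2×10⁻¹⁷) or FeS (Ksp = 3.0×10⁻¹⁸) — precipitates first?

Each salt precipitates once Q = Ksp for that salt.
For Fe(OH)₂: [Fe²⁺] = (Ksp/[OH⁻]^2) = 3.6×10⁻¹⁴ M
For FeS: [Fe²⁺] = (Ksp/[S²⁻]) = 1.7×10⁻¹⁷ M
The smaller threshold [Fe²⁺] is reached first, so FeS precipitates first.

FeS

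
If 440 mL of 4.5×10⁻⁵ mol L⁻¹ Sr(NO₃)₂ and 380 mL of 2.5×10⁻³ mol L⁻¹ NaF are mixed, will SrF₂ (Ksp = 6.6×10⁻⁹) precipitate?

The combined volume is 820 mL.
[Sr²⁺] = (4.5×10⁻⁵)(440)/820 = 2.4×10⁻⁵ mol L⁻¹
[F⁻] = (2.5×10⁻³)(380)/820 = 1.2×10⁻³ mol L⁻¹
Q = [Sr²⁺][F⁻]^2 = 3.2×10⁻¹¹
Q = 3.2×10⁻¹¹ < Ksp = 6.6×10⁻⁹, so the solution is unsaturated and no precipitate forms.

No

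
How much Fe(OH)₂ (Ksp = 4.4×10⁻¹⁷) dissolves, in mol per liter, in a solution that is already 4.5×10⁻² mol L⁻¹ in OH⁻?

Fe(OH)₂(s) ⇌ Fe²⁺(aq) + 2 OH⁻(aq)
Let s be the solubility of Fe(OH)₂ here. The common ion gives [OH⁻] ≈ 4.5×10⁻² mol L⁻¹, and [Fe²⁺] = s.
Ksp = [Fe²⁺][OH⁻]^2 = s(4.5×10⁻²)^2
s = 4.4×10⁻¹⁷ / (4.5×10⁻²)^2 = 2.2×10⁻¹⁴
s = 2.2×10⁻¹⁴ mol L⁻¹

2.2×10⁻¹⁴ M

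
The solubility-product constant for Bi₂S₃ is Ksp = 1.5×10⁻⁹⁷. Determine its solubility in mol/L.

Bi₂S₃(s) ⇌ 2 Bi³⁺(aq) + 3 S²⁻(aq)
For each mole of Bi₂S₃ that dissolves per liter, [Bi³⁺] = 2s and [S²⁻] = 3s; let s denote this solubility.
Ksp = [Bi³⁺]^2[S²⁻]^3 = (2s)^2 · (3s)^3 = 108s^5
108s^5 = 1.5×10⁻⁹⁷  ⇒  s^5 = 1.4×10⁻⁹⁹
Taking the 5th root, s = 1.7×10⁻²⁰ mol/L.

1.7×10⁻²⁰ M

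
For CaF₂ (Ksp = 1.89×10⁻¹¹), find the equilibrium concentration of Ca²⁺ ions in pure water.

CaF₂(s) ⇌ Ca²⁺(aq) + 2 F⁻(aq)
With molar solubility s: [Ca²⁺] = s, [F⁻] = 2s.
Ksp = [Ca²⁺][F⁻]^2 = s · (2s)^2 = 4s^3 = 1.89×10⁻¹¹
s = 1.68×10⁻⁴ mol/L
[Ca²⁺] = s = 1.68×10⁻⁴ mol/L

1.68×10⁻⁴ M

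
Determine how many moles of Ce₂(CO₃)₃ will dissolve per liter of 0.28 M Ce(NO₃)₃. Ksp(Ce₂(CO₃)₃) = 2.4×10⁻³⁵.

2.2×10⁻¹² M

Ce₂(CO₃)₃(s) ⇌ 2 Ce³⁺(aq) + 3 CO₃²⁻(aq)
Ce³⁺ is already present at 0.28 M. If s mol/L of Ce₂(CO₃)₃ dissolves, [CO₃²⁻] = 3s while [Ce³⁺] ≈ 0.28 M.
Ksp = [Ce³⁺]^2[CO₃²⁻]^3 = (0.28)^2(3s)^3
(3s)^3 = 2.4×10⁻³⁵ / (0.28)^2 = 3.1×10⁻³⁴
s = 2.2×10⁻¹² M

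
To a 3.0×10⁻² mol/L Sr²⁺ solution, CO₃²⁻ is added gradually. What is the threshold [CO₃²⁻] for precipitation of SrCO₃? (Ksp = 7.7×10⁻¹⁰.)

A salt starts to precipitate once the ion product Q reaches its Ksp.
SrCO₃(s) ⇌ Sr²⁺(aq) + CO₃²⁻(aq)
Ksp = [Sr²⁺][CO₃²⁻] = [CO₃²⁻](3.0×10⁻²)
[CO₃²⁻] = 7.7×10⁻¹⁰ / (3.0×10⁻²) = 2.6×10⁻⁸
[CO₃²⁻] = 2.6×10⁻⁸ mol/L

2.6×10⁻⁸ M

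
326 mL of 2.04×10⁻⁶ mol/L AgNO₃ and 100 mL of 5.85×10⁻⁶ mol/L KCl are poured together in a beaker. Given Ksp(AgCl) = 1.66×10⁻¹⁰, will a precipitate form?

After mixing, V = 326 mL + 100 mL = 426 mL.
[Ag⁺] = (2.04×10⁻⁶)(326)/426 = 1.56×10⁻⁶ mol/L
[Cl⁻] = (5.85×10⁻⁶)(100)/426 = 1.37×10⁻⁶ mol/L
Q = [Ag⁺][Cl⁻] = 2.14×10⁻¹²
Q < Ksp (2.14×10⁻¹² vs 1.66×10⁻¹⁰); the solution remains unsaturated and no precipitate forms.

No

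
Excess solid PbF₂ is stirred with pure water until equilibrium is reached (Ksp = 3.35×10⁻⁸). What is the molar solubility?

2.03×10⁻³ M

PbF₂(s) ⇌ Pb²⁺(aq) + 2 F⁻(aq)
Let s be the molar solubility. Then [Pb²⁺] = s and [F⁻] = 2s.
Ksp = [Pb²⁺][F⁻]^2 = s · (2s)^2 = 4s^3
4s^3 = 3.35×10⁻⁸  ⇒  s^3 = 8.38×10⁻⁹
Taking the 3rd root, s = 2.03×10⁻³ M.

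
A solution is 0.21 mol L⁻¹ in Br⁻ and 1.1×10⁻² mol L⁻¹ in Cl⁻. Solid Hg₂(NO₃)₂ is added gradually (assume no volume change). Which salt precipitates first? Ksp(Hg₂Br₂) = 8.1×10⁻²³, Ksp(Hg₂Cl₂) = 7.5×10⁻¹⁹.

A salt starts to precipitate once the ion product Q reaches its Ksp.
For Hg₂Br₂: [Hg₂²⁺] = (Ksp/[Br⁻]^2) = 1.8×10⁻²¹ mol L⁻¹
For Hg₂Cl₂: [Hg₂²⁺] = (Ksp/[Cl⁻]^2) = 6.2×10⁻¹⁵ mol L⁻¹
The smaller threshold [Hg₂²⁺] is reached first, so Hg₂Br₂ precipitates first.

Hg₂Br₂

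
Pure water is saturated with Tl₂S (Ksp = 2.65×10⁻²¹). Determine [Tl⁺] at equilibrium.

1.74×10⁻⁷ M

Tl₂S(s) ⇌ 2 Tl⁺(aq) + S²⁻(aq)
Let s be the molar solubility. Then [Tl⁺] = 2s and [S²⁻] = s.
Ksp = [Tl⁺]^2[S²⁻] = (2s)^2 · s = 4s^3 = 2.65×10⁻²¹
s = 8.72×10⁻⁸ M
[Tl⁺] = 2s = 1.74×10⁻⁷ M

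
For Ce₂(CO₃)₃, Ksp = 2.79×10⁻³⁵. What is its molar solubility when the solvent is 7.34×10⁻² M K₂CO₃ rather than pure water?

Ce₂(CO₃)₃(s) ⇌ 2 Ce³⁺(aq) + 3 CO₃²⁻(aq)
CO₃²⁻ is already present at 7.34×10⁻² M. If s mol/L of Ce₂(CO₃)₃ dissolves, [Ce³⁺] = 2s while [CO₃²⁻] ≈ 7.34×10⁻² M.
Ksp = [Ce³⁺]^2[CO₃²⁻]^3 = (2s)^2(7.34×10⁻²)^3
(2s)^2 = 2.79×10⁻³⁵ / (7.34×10⁻²)^3 = 7.06×10⁻³²
s = 1.33×10⁻¹⁶ M

1.33×10⁻¹⁶ M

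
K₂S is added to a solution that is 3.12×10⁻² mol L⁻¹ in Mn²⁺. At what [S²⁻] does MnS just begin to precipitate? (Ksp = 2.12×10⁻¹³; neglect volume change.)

Precipitation begins when Q = Ksp.
MnS(s) ⇌ Mn²⁺(aq) + S²⁻(aq)
Ksp = [Mn²⁺][S²⁻] = [S²⁻](3.12×10⁻²)
[S²⁻] = 2.12×10⁻¹³ / (3.12×10⁻²) = 6.79×10⁻¹²
[S²⁻] = 6.79×10⁻¹² mol L⁻¹

6.79×10⁻¹² M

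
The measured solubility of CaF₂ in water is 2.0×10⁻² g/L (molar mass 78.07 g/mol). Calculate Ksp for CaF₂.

Ksp = 6.7×10⁻¹¹

s = (2.0×10⁻² g L⁻¹)/(78.07 g mol⁻¹) = 2.562×10⁻⁴ M
CaF₂(s) ⇌ Ca²⁺(aq) + 2 F⁻(aq)
Call the molar solubility s, so that [Ca²⁺] = s and [F⁻] = 2s.
Ksp = [Ca²⁺][F⁻]^2 = s · (2s)^2 = 4s^3
Ksp = 4 × (2.562×10⁻⁴)^3 = 6.7×10⁻¹¹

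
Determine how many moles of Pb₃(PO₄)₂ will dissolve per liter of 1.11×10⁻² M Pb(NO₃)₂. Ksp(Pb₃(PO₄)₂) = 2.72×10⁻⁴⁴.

Pb₃(PO₄)₂(s) ⇌ 3 Pb²⁺(aq) + 2 PO₄³⁻(aq)
Pb²⁺ is already present at 1.11×10⁻² M. If s mol/L of Pb₃(PO₄)₂ dissolves, [PO₄³⁻] = 2s while [Pb²⁺] ≈ 1.11×10⁻² M.
Ksp = [Pb²⁺]^3[PO₄³⁻]^2 = (1.11×10⁻²)^3(2s)^2
(2s)^2 = 2.72×10⁻⁴⁴ / (1.11×10⁻²)^3 = 1.99×10⁻³⁸
s = 7.05×10⁻²⁰ M

7.05×10⁻²⁰ M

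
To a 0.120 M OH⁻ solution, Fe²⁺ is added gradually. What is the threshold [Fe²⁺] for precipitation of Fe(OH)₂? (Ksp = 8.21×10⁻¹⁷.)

5.70×10⁻¹⁵ M

Precipitation of each salt begins when its ion product equals Ksp.
Fe(OH)₂(s) ⇌ Fe²⁺(aq) + 2 OH⁻(aq)
Ksp = [Fe²⁺][OH⁻]^2 = [Fe²⁺](0.120)^2
[Fe²⁺] = 8.21×10⁻¹⁷ / (0.120)^2 = 5.70×10⁻¹⁵
[Fe²⁺] = 5.70×10⁻¹⁵ M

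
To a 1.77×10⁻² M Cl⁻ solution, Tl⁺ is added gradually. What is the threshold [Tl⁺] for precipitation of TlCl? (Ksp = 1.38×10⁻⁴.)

7.80×10⁻³ M

Precipitation of each salt begins when its ion product equals Ksp.
TlCl(s) ⇌ Tl⁺(aq) + Cl⁻(aq)
Ksp = [Tl⁺][Cl⁻] = [Tl⁺](1.77×10⁻²)
[Tl⁺] = 1.38×10⁻⁴ / (1.77×10⁻²) = 7.80×10⁻³
[Tl⁺] = 7.80×10⁻³ M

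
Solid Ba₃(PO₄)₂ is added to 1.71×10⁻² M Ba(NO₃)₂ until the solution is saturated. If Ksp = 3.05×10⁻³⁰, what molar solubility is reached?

Ba₃(PO₄)₂(s) ⇌ 3 Ba²⁺(aq) + 2 PO₄³⁻(aq)
Ba²⁺ is already present at 1.71×10⁻² M. If s mol/L of Ba₃(PO₄)₂ dissolves, [PO₄³⁻] = 2s while [Ba²⁺] ≈ 1.71×10⁻² M.
Ksp = [Ba²⁺]^3[PO₄³⁻]^2 = (1.71×10⁻²)^3(2s)^2
(2s)^2 = 3.05×10⁻³⁰ / (1.71×10⁻²)^3 = 6.10×10⁻²⁵
s = 3.91×10⁻¹³ M

3.91×10⁻¹³ M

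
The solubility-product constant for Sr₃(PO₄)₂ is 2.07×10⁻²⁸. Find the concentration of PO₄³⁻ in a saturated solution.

Sr₃(PO₄)₂(s) ⇌ 3 Sr²⁺(aq) + 2 PO₄³⁻(aq)
For each mole of Sr₃(PO₄)₂ that dissolves per liter, [Sr²⁺] = 3s and [PO₄³⁻] = 2s; let s denote this solubility.
Ksp = [Sr²⁺]^3[PO₄³⁻]^2 = (3s)^3 · (2s)^2 = 108s^5 = 2.07×10⁻²⁸
s = 1.14×10⁻⁶ mol L⁻¹
[PO₄³⁻] = 2s = 2.28×10⁻⁶ mol L⁻¹

2.28×10⁻⁶ M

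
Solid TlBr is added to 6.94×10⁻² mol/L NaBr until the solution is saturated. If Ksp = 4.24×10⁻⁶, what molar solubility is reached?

TlBr(s) ⇌ Tl⁺(aq) + Br⁻(aq)
Br⁻ is already present at 6.94×10⁻² mol/L. If s mol/L of TlBr dissolves, [Tl⁺] = s while [Br⁻] ≈ 6.94×10⁻² mol/L.
Ksp = [Tl⁺][Br⁻] = s(6.94×10⁻²)
s = 4.24×10⁻⁶ / (6.94×10⁻²) = 6.11×10⁻⁵
s = 6.11×10⁻⁵ mol/L

6.11×10⁻⁵ M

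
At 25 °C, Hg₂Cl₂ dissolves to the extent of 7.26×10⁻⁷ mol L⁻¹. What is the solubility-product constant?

Ksp = 1.53×10⁻¹⁸

Hg₂Cl₂(s) ⇌ Hg₂²⁺(aq) + 2 Cl⁻(aq)
For each mole of Hg₂Cl₂ that dissolves per liter, [Hg₂²⁺] = s and [Cl⁻] = 2s; let s denote this solubility.
Ksp = [Hg₂²⁺][Cl⁻]^2 = s · (2s)^2 = 4s^3
Ksp = 4 × (7.26×10⁻⁷)^3 = 1.53×10⁻¹⁸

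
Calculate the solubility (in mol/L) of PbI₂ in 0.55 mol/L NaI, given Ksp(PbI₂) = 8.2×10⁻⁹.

PbI₂(s) ⇌ Pb²⁺(aq) + 2 I⁻(aq)
I⁻ is already present at 0.55 mol/L. If s mol/L of PbI₂ dissolves, [Pb²⁺] = s while [I⁻] ≈ 0.55 mol/L.
Ksp = [Pb²⁺][I⁻]^2 = s(0.55)^2
s = 8.2×10⁻⁹ / (0.55)^2 = 2.7×10⁻⁸
s = 2.7×10⁻⁸ mol/L

2.7×10⁻⁸ M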